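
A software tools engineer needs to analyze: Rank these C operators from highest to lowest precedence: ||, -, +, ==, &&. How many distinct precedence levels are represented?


Looking up precedence for each operator:
  || -> precedence 1
  - -> precedence 5
  + -> precedence 5
  == -> precedence 3
  && -> precedence 2
Sorted highest to lowest: -, +, ==, &&, ||
Distinct precedence values: [5, 3, 2, 1]
Number of distinct levels: 4

4


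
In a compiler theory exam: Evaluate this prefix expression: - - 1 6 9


Parsing prefix expression: - - 1 6 9
Step 1: Innermost operation '- 1 6'
  1 - 6 = -5
Step 2: Outer operation '- [-5] 9'
  -5 - 9 = -14

-14


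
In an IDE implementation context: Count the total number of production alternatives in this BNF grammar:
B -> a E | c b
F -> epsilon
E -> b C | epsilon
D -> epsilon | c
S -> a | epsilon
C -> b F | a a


Counting alternatives per rule:
  B: 2 alternative(s)
  F: 1 alternative(s)
  E: 2 alternative(s)
  D: 2 alternative(s)
  S: 2 alternative(s)
  C: 2 alternative(s)
Sum: 2 + 1 + 2 + 2 + 2 + 2 = 11

11


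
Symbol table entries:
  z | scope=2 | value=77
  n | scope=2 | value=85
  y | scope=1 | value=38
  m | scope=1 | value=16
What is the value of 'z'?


Searching symbol table for 'z':
  z | scope=2 | value=77 <- MATCH
  n | scope=2 | value=85
  y | scope=1 | value=38
  m | scope=1 | value=16
Found 'z' at scope 2 with value 77

77


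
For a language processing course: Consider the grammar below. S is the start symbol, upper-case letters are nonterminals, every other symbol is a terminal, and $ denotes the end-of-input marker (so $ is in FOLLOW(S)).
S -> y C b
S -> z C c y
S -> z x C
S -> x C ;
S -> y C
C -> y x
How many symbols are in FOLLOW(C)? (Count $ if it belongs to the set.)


S is the start symbol and does not occur in any rule body, so FOLLOW(S) = {$}.
Examining every occurrence of C in a rule body:
  S -> y C b : C is followed by terminal 'b' -> add 'b'
  S -> z C c y : C is followed by terminal 'c' -> add 'c'
  S -> z x C : C is at the right end -> add FOLLOW(S) = {$}
  S -> x C ; : C is followed by terminal ';' -> add ';'
  S -> y C : C is at the right end -> add FOLLOW(S) = {$} (already in the set)
  C -> y x : C does not occur in the body -> contributes nothing
FOLLOW(C) = {;, b, c, $}
Count: 4

4


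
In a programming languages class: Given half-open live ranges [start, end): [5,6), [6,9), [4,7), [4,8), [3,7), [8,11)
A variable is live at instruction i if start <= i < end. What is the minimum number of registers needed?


Live ranges:
  Var0: [5, 6)
  Var1: [6, 9)
  Var2: [4, 7)
  Var3: [4, 8)
  Var4: [3, 7)
  Var5: [8, 11)
Sweep-line events (position, delta, active):
  pos=3 start -> active=1
  pos=4 start -> active=2
  pos=4 start -> active=3
  pos=5 start -> active=4
  pos=6 end -> active=3
  pos=6 start -> active=4
  pos=7 end -> active=3
  pos=7 end -> active=2
  pos=8 end -> active=1
  pos=8 start -> active=2
  pos=9 end -> active=1
  pos=11 end -> active=0
Maximum simultaneous active: 4
Minimum registers needed: 4

4


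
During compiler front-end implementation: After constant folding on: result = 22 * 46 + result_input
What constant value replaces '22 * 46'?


Identifying constant sub-expression:
  Original: result = 22 * 46 + result_input
  22 and 46 are both compile-time constants
  Evaluating: 22 * 46 = 1012
  After folding: result = 1012 + result_input

1012


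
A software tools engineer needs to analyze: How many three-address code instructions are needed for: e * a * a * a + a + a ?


Expression: e * a * a * a + a + a
Generating three-address code (respecting * over +/- precedence):
  Instruction 1: t1 = e * a
  Instruction 2: t2 = t1 * a
  Instruction 3: t3 = t2 * a
  Instruction 4: t4 = t3 + a
  Instruction 5: t5 = t4 + a
Total instructions: 5

5


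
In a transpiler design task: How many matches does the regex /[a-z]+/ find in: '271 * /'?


Pattern: /[a-z]+/ (identifiers)
Input: '271 * /'
Scanning for matches:
Total matches: 0

0


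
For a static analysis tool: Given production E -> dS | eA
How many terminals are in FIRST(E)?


Production: E -> dS | eA
Examining each alternative for leading terminals:
  E -> dS : first terminal = 'd'
  E -> eA : first terminal = 'e'
FIRST(E) = {d, e}
Count: 2

2


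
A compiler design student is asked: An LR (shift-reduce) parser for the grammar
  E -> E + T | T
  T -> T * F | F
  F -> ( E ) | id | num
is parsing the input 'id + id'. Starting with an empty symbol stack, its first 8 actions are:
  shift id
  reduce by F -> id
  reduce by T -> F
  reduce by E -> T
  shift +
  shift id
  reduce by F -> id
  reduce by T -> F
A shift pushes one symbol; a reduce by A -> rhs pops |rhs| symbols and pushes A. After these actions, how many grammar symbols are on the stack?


Tracking the symbol stack through each action:
  Action 1: shift 'id' : push -> stack = [id] (size 1)
  Action 2: reduce by F -> id : pop 1, push F -> stack = [F] (size 1)
  Action 3: reduce by T -> F : pop 1, push T -> stack = [T] (size 1)
  Action 4: reduce by E -> T : pop 1, push E -> stack = [E] (size 1)
  Action 5: shift '+' : push -> stack = [E, +] (size 2)
  Action 6: shift 'id' : push -> stack = [E, +, id] (size 3)
  Action 7: reduce by F -> id : pop 1, push F -> stack = [E, +, F] (size 3)
  Action 8: reduce by T -> F : pop 1, push T -> stack = [E, +, T] (size 3)
Final stack size: 3

3


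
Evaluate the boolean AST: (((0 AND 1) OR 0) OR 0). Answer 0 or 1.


Step 1: Evaluate inner node
  0 AND 1 = 0
Step 2: Evaluate next node
  0 OR 0 = 0
Step 3: Evaluate root node
  0 OR 0 = 0

0


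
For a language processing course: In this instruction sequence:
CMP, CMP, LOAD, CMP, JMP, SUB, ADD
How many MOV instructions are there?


Scanning instruction sequence for MOV:
  Position 1: CMP
  Position 2: CMP
  Position 3: LOAD
  Position 4: CMP
  Position 5: JMP
  Position 6: SUB
  Position 7: ADD
Matches at positions: []
Total MOV count: 0

0


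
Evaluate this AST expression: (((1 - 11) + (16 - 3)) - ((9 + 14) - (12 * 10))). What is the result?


Expression: (((1 - 11) + (16 - 3)) - ((9 + 14) - (12 * 10)))
Evaluating step by step:
  1 - 11 = -10
  16 - 3 = 13
  -10 + 13 = 3
  9 + 14 = 23
  12 * 10 = 120
  23 - 120 = -97
  3 - -97 = 100
Result: 100

100


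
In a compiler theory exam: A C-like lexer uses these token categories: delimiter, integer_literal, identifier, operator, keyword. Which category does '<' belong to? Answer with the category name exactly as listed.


Token: '<'
Checking categories:
  identifier: no
  integer_literal: no
  operator: YES
  keyword: no
  delimiter: no
Category: operator

operator


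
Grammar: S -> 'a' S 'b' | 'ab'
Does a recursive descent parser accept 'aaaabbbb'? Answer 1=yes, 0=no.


Grammar accepts strings of the form a^n b^n (n >= 1)
Word: 'aaaabbbb'
Counting: 4 a's and 4 b's
Check: 4 == 4? Yes
Derivation (S -> aSb applied 3 time(s), then S -> ab): S => aSb => aaSbb => aaaSbbb => aaaabbbb
Accepted

1


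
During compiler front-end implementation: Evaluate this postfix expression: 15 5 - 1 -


Processing tokens left to right:
Push 15, Push 5
Pop 15 and 5, compute 15 - 5 = 10, push 10
Push 1
Pop 10 and 1, compute 10 - 1 = 9, push 9
Stack result: 9

9


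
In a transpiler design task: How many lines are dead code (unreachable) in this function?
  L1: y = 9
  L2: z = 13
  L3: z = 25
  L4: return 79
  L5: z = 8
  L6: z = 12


Analyzing control flow:
  L1: reachable (before return)
  L2: reachable (before return)
  L3: reachable (before return)
  L4: reachable (return statement)
  L5: DEAD (after return at L4)
  L6: DEAD (after return at L4)
Return at L4, total lines = 6
Dead lines: L5 through L6
Count: 2

2


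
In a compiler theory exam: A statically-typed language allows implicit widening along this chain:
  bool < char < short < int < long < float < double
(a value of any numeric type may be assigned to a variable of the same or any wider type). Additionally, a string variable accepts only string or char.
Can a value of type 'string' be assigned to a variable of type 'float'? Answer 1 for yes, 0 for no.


Target variable type: float
Source value type: string
Rule: string cannot widen to any numeric type
Result: 0

0


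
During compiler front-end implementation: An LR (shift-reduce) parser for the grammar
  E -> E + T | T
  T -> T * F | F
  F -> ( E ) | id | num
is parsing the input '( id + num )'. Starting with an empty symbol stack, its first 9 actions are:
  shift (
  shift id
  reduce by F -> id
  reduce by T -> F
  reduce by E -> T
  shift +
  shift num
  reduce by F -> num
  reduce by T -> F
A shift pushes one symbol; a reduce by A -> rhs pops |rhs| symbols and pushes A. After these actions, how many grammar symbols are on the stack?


Tracking the symbol stack through each action:
  Action 1: shift '(' : push -> stack = [(] (size 1)
  Action 2: shift 'id' : push -> stack = [(, id] (size 2)
  Action 3: reduce by F -> id : pop 1, push F -> stack = [(, F] (size 2)
  Action 4: reduce by T -> F : pop 1, push T -> stack = [(, T] (size 2)
  Action 5: reduce by E -> T : pop 1, push E -> stack = [(, E] (size 2)
  Action 6: shift '+' : push -> stack = [(, E, +] (size 3)
  Action 7: shift 'num' : push -> stack = [(, E, +, num] (size 4)
  Action 8: reduce by F -> num : pop 1, push F -> stack = [(, E, +, F] (size 4)
  Action 9: reduce by T -> F : pop 1, push T -> stack = [(, E, +, T] (size 4)
Final stack size: 4

4


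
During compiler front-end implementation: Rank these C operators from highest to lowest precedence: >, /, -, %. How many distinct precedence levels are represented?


Looking up precedence for each operator:
  > -> precedence 4
  / -> precedence 6
  - -> precedence 5
  % -> precedence 6
Sorted highest to lowest: /, %, -, >
Distinct precedence values: [6, 5, 4]
Number of distinct levels: 3

3


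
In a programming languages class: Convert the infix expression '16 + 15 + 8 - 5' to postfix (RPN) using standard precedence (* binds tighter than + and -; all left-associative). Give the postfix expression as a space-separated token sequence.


Applying the shunting-yard algorithm:
  Operand 16 -> output
  Push '+' onto operator stack -> op-stack: [+]
  Operand 15 -> output
  See '+' (prec 1); top '+' (prec 1) >= it -> pop '+' to output
  Push '+' onto operator stack -> op-stack: [+]
  Operand 8 -> output
  See '-' (prec 1); top '+' (prec 1) >= it -> pop '+' to output
  Push '-' onto operator stack -> op-stack: [-]
  Operand 5 -> output
  End of input: pop '-' to output
Postfix result: 16 15 + 8 + 5 -

16 15 + 8 + 5 -


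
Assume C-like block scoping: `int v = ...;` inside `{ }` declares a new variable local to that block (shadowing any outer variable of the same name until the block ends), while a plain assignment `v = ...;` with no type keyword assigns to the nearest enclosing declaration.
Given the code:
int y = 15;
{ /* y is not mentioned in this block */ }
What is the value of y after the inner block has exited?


Analyzing scoping rules:
Outer scope: declares y = 15
Inner block: y is neither redeclared nor assigned -> unchanged
After the block -> 15
Result: 15

15


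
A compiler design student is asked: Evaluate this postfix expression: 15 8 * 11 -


Processing tokens left to right:
Push 15, Push 8
Pop 15 and 8, compute 15 * 8 = 120, push 120
Push 11
Pop 120 and 11, compute 120 - 11 = 109, push 109
Stack result: 109

109


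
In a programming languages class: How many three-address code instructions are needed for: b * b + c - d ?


Expression: b * b + c - d
Generating three-address code (respecting * over +/- precedence):
  Instruction 1: t1 = b * b
  Instruction 2: t2 = t1 + c
  Instruction 3: t3 = t2 - d
Total instructions: 3

3


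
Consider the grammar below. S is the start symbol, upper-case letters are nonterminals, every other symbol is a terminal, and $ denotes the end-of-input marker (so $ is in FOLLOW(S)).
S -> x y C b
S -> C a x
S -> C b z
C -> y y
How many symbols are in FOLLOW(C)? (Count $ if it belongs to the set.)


S is the start symbol and does not occur in any rule body, so FOLLOW(S) = {$}.
Examining every occurrence of C in a rule body:
  S -> x y C b : C is followed by terminal 'b' -> add 'b'
  S -> C a x : C is followed by terminal 'a' -> add 'a'
  S -> C b z : C is followed by terminal 'b' -> add 'b' (already in the set)
  C -> y y : C does not occur in the body -> contributes nothing
FOLLOW(C) = {a, b}
Count: 2

2


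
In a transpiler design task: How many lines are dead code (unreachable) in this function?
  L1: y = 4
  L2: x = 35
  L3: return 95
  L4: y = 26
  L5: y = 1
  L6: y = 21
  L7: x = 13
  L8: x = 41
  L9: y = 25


Analyzing control flow:
  L1: reachable (before return)
  L2: reachable (before return)
  L3: reachable (return statement)
  L4: DEAD (after return at L3)
  L5: DEAD (after return at L3)
  L6: DEAD (after return at L3)
  L7: DEAD (after return at L3)
  L8: DEAD (after return at L3)
  L9: DEAD (after return at L3)
Return at L3, total lines = 9
Dead lines: L4 through L9
Count: 6

6


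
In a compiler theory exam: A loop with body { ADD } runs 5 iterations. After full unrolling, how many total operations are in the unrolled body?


Loop body operations: ADD (1 op per iteration)
Unrolling 5 iterations:
  Iteration 1: ADD (1 ops)
  Iteration 2: ADD (1 ops)
  Iteration 3: ADD (1 ops)
  Iteration 4: ADD (1 ops)
  Iteration 5: ADD (1 ops)
Total: 5 iterations * 1 ops/iter = 5 operations

5


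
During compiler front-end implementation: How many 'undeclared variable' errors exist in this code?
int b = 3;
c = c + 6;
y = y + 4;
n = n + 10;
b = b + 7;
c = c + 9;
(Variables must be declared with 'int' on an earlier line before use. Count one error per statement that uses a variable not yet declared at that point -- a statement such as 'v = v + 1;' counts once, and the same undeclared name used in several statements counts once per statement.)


Scanning code line by line:
  Line 1: declare 'b' -> declared = ['b']
  Line 2: use 'c' -> ERROR (undeclared)
  Line 3: use 'y' -> ERROR (undeclared)
  Line 4: use 'n' -> ERROR (undeclared)
  Line 5: use 'b' -> OK (declared)
  Line 6: use 'c' -> ERROR (undeclared)
Total undeclared variable errors: 4

4


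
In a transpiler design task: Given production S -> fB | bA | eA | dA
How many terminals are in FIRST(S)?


Production: S -> fB | bA | eA | dA
Examining each alternative for leading terminals:
  S -> fB : first terminal = 'f'
  S -> bA : first terminal = 'b'
  S -> eA : first terminal = 'e'
  S -> dA : first terminal = 'd'
FIRST(S) = {b, d, e, f}
Count: 4

4


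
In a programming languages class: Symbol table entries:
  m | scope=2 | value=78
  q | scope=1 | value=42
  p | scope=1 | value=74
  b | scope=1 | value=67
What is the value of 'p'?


Searching symbol table for 'p':
  m | scope=2 | value=78
  q | scope=1 | value=42
  p | scope=1 | value=74 <- MATCH
  b | scope=1 | value=67
Found 'p' at scope 1 with value 74

74


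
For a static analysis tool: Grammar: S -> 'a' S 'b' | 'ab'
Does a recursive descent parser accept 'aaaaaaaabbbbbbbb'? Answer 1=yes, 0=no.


Grammar accepts strings of the form a^n b^n (n >= 1)
Word: 'aaaaaaaabbbbbbbb'
Counting: 8 a's and 8 b's
Check: 8 == 8? Yes
Derivation (S -> aSb applied 7 time(s), then S -> ab): S => aSb => aaSbb => aaaSbbb => aaaaSbbbb => aaaaaSbbbbb => aaaaaaSbbbbbb => aaaaaaaSbbbbbbb => aaaaaaaabbbbbbbb
Accepted

1


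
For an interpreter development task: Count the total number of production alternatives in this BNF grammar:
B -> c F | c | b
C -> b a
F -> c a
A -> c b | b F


Counting alternatives per rule:
  B: 3 alternative(s)
  C: 1 alternative(s)
  F: 1 alternative(s)
  A: 2 alternative(s)
Sum: 3 + 1 + 1 + 2 = 7

7


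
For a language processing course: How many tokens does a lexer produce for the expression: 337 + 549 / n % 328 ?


Scanning '337 + 549 / n % 328'
Token 1: '337' -> integer_literal
Token 2: '+' -> operator
Token 3: '549' -> integer_literal
Token 4: '/' -> operator
Token 5: 'n' -> identifier
Token 6: '%' -> operator
Token 7: '328' -> integer_literal
Total tokens: 7

7


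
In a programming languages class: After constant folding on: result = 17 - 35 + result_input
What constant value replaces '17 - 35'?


Identifying constant sub-expression:
  Original: result = 17 - 35 + result_input
  17 and 35 are both compile-time constants
  Evaluating: 17 - 35 = -18
  After folding: result = -18 + result_input

-18


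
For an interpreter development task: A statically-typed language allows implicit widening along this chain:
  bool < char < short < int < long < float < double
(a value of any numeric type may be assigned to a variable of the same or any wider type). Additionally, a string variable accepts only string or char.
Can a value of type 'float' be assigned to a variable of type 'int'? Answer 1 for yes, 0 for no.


Target variable type: int
Source value type: float
Numeric ranks: float=5, int=3
Widening allowed iff rank(source) <= rank(target): 5 <= 3? No
Result: 0

0


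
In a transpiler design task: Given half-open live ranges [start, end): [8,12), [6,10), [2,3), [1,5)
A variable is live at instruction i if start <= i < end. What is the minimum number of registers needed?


Live ranges:
  Var0: [8, 12)
  Var1: [6, 10)
  Var2: [2, 3)
  Var3: [1, 5)
Sweep-line events (position, delta, active):
  pos=1 start -> active=1
  pos=2 start -> active=2
  pos=3 end -> active=1
  pos=5 end -> active=0
  pos=6 start -> active=1
  pos=8 start -> active=2
  pos=10 end -> active=1
  pos=12 end -> active=0
Maximum simultaneous active: 2
Minimum registers needed: 2

2


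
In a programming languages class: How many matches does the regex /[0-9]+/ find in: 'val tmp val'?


Pattern: /[0-9]+/ (int literals)
Input: 'val tmp val'
Scanning for matches:
Total matches: 0

0


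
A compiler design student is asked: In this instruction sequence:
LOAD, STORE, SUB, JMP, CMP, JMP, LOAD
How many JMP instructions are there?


Scanning instruction sequence for JMP:
  Position 1: LOAD
  Position 2: STORE
  Position 3: SUB
  Position 4: JMP <- MATCH
  Position 5: CMP
  Position 6: JMP <- MATCH
  Position 7: LOAD
Matches at positions: [4, 6]
Total JMP count: 2

2


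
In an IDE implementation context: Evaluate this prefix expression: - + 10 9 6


Parsing prefix expression: - + 10 9 6
Step 1: Innermost operation '+ 10 9'
  10 + 9 = 19
Step 2: Outer operation '- [19] 6'
  19 - 6 = 13

13


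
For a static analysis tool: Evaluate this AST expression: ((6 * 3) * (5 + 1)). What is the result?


Expression: ((6 * 3) * (5 + 1))
Evaluating step by step:
  6 * 3 = 18
  5 + 1 = 6
  18 * 6 = 108
Result: 108

108


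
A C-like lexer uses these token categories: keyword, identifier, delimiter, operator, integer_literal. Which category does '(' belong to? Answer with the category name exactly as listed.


Token: '('
Checking categories:
  identifier: no
  integer_literal: no
  operator: no
  keyword: no
  delimiter: YES
Category: delimiter

delimiter


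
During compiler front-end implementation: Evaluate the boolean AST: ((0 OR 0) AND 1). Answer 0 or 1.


Step 1: Evaluate inner node
  0 OR 0 = 0
Step 2: Evaluate root node
  0 AND 1 = 0

0


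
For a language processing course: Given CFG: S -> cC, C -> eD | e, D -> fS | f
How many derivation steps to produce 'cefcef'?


Grammar: S -> cC, C -> eD | e, D -> fS | f
Deriving 'cefcef':
Step 1: S -> cC => cC
Step 2: C -> eD => ceD
Step 3: D -> fS => cefS
Step 4: S -> cC => cefcC
Step 5: C -> eD => cefceD
Step 6: D -> f => cefcef
Total derivation steps: 6

6


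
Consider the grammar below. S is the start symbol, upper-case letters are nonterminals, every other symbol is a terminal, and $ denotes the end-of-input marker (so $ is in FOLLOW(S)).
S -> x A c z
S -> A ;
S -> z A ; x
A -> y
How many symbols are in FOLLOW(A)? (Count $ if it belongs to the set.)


S is the start symbol and does not occur in any rule body, so FOLLOW(S) = {$}.
Examining every occurrence of A in a rule body:
  S -> x A c z : A is followed by terminal 'c' -> add 'c'
  S -> A ; : A is followed by terminal ';' -> add ';'
  S -> z A ; x : A is followed by terminal ';' -> add ';' (already in the set)
  A -> y : A does not occur in the body -> contributes nothing
FOLLOW(A) = {;, c}
Count: 2

2


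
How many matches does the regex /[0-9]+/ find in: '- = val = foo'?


Pattern: /[0-9]+/ (int literals)
Input: '- = val = foo'
Scanning for matches:
Total matches: 0

0


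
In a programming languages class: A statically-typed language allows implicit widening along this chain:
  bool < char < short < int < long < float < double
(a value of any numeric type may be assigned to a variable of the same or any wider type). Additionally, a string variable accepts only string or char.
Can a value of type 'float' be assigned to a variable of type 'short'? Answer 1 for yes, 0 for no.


Target variable type: short
Source value type: float
Numeric ranks: float=5, short=2
Widening allowed iff rank(source) <= rank(target): 5 <= 2? No
Result: 0

0


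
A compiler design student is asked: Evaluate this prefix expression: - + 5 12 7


Parsing prefix expression: - + 5 12 7
Step 1: Innermost operation '+ 5 12'
  5 + 12 = 17
Step 2: Outer operation '- [17] 7'
  17 - 7 = 10

10


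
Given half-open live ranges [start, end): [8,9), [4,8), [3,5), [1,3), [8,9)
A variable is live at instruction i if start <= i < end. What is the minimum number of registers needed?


Live ranges:
  Var0: [8, 9)
  Var1: [4, 8)
  Var2: [3, 5)
  Var3: [1, 3)
  Var4: [8, 9)
Sweep-line events (position, delta, active):
  pos=1 start -> active=1
  pos=3 end -> active=0
  pos=3 start -> active=1
  pos=4 start -> active=2
  pos=5 end -> active=1
  pos=8 end -> active=0
  pos=8 start -> active=1
  pos=8 start -> active=2
  pos=9 end -> active=1
  pos=9 end -> active=0
Maximum simultaneous active: 2
Minimum registers needed: 2

2


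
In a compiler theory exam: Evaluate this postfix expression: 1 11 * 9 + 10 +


Processing tokens left to right:
Push 1, Push 11
Pop 1 and 11, compute 1 * 11 = 11, push 11
Push 9
Pop 11 and 9, compute 11 + 9 = 20, push 20
Push 10
Pop 20 and 10, compute 20 + 10 = 30, push 30
Stack result: 30

30


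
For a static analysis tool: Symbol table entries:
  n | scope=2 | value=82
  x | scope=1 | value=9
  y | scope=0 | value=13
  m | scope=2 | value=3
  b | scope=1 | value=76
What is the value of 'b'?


Searching symbol table for 'b':
  n | scope=2 | value=82
  x | scope=1 | value=9
  y | scope=0 | value=13
  m | scope=2 | value=3
  b | scope=1 | value=76 <- MATCH
Found 'b' at scope 1 with value 76

76


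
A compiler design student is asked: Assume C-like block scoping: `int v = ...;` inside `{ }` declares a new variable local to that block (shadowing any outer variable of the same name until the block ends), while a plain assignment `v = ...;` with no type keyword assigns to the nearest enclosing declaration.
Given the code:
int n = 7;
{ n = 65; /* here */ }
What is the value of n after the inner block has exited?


Analyzing scoping rules:
Outer scope: declares n = 7
Inner block: 'n = 65;' has no type keyword, so it is an assignment to the outer n (no shadowing)
The assignment changed the outer variable itself, so the new value persists after the block -> 65
Result: 65

65


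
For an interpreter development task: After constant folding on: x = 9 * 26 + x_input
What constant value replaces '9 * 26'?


Identifying constant sub-expression:
  Original: x = 9 * 26 + x_input
  9 and 26 are both compile-time constants
  Evaluating: 9 * 26 = 234
  After folding: x = 234 + x_input

234


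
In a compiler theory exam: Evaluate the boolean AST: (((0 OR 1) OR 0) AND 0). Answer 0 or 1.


Step 1: Evaluate inner node
  0 OR 1 = 1
Step 2: Evaluate next node
  1 OR 0 = 1
Step 3: Evaluate root node
  1 AND 0 = 0

0


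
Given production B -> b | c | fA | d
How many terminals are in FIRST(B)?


Production: B -> b | c | fA | d
Examining each alternative for leading terminals:
  B -> b : first terminal = 'b'
  B -> c : first terminal = 'c'
  B -> fA : first terminal = 'f'
  B -> d : first terminal = 'd'
FIRST(B) = {b, c, d, f}
Count: 4

4


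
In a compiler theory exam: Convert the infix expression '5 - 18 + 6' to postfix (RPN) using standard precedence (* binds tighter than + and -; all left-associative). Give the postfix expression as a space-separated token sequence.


Applying the shunting-yard algorithm:
  Operand 5 -> output
  Push '-' onto operator stack -> op-stack: [-]
  Operand 18 -> output
  See '+' (prec 1); top '-' (prec 1) >= it -> pop '-' to output
  Push '+' onto operator stack -> op-stack: [+]
  Operand 6 -> output
  End of input: pop '+' to output
Postfix result: 5 18 - 6 +

5 18 - 6 +


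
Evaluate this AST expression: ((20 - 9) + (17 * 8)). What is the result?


Expression: ((20 - 9) + (17 * 8))
Evaluating step by step:
  20 - 9 = 11
  17 * 8 = 136
  11 + 136 = 147
Result: 147

147


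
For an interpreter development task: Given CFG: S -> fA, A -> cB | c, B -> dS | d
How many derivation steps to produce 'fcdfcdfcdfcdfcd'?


Grammar: S -> fA, A -> cB | c, B -> dS | d
Deriving 'fcdfcdfcdfcdfcd':
Step 1: S -> fA => fA
Step 2: A -> cB => fcB
Step 3: B -> dS => fcdS
Step 4: S -> fA => fcdfA
Step 5: A -> cB => fcdfcB
Step 6: B -> dS => fcdfcdS
Step 7: S -> fA => fcdfcdfA
Step 8: A -> cB => fcdfcdfcB
Step 9: B -> dS => fcdfcdfcdS
Step 10: S -> fA => fcdfcdfcdfA
Step 11: A -> cB => fcdfcdfcdfcB
Step 12: B -> dS => fcdfcdfcdfcdS
Step 13: S -> fA => fcdfcdfcdfcdfA
Step 14: A -> cB => fcdfcdfcdfcdfcB
Step 15: B -> d => fcdfcdfcdfcdfcd
Total derivation steps: 15

15


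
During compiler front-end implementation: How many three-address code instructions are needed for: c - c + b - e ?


Expression: c - c + b - e
Generating three-address code (respecting * over +/- precedence):
  Instruction 1: t1 = c - c
  Instruction 2: t2 = t1 + b
  Instruction 3: t3 = t2 - e
Total instructions: 3

3


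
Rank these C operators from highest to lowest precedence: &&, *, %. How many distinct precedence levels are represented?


Looking up precedence for each operator:
  && -> precedence 2
  * -> precedence 6
  % -> precedence 6
Sorted highest to lowest: *, %, &&
Distinct precedence values: [6, 2]
Number of distinct levels: 2

2


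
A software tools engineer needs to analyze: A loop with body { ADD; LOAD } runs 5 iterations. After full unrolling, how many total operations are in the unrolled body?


Loop body operations: ADD, LOAD (2 ops per iteration)
Unrolling 5 iterations:
  Iteration 1: ADD, LOAD (2 ops)
  Iteration 2: ADD, LOAD (2 ops)
  Iteration 3: ADD, LOAD (2 ops)
  Iteration 4: ADD, LOAD (2 ops)
  Iteration 5: ADD, LOAD (2 ops)
Total: 5 iterations * 2 ops/iter = 10 operations

10


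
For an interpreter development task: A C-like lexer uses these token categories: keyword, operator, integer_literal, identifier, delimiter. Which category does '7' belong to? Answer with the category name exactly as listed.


Token: '7'
Checking categories:
  identifier: no
  integer_literal: YES
  operator: no
  keyword: no
  delimiter: no
Category: integer_literal

integer_literal


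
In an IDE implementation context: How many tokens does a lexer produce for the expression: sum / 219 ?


Scanning 'sum / 219'
Token 1: 'sum' -> identifier
Token 2: '/' -> operator
Token 3: '219' -> integer_literal
Total tokens: 3

3


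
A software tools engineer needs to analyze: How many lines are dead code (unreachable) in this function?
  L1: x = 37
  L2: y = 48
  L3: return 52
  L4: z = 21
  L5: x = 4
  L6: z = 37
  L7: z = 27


Analyzing control flow:
  L1: reachable (before return)
  L2: reachable (before return)
  L3: reachable (return statement)
  L4: DEAD (after return at L3)
  L5: DEAD (after return at L3)
  L6: DEAD (after return at L3)
  L7: DEAD (after return at L3)
Return at L3, total lines = 7
Dead lines: L4 through L7
Count: 4

4


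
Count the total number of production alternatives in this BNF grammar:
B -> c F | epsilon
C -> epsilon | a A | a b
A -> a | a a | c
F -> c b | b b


Counting alternatives per rule:
  B: 2 alternative(s)
  C: 3 alternative(s)
  A: 3 alternative(s)
  F: 2 alternative(s)
Sum: 2 + 3 + 3 + 2 = 10

10


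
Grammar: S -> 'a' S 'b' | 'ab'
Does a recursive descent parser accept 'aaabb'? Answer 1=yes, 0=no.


Grammar accepts strings of the form a^n b^n (n >= 1)
Word: 'aaabb'
Counting: 3 a's and 2 b's
Check: 3 == 2? No
Mismatch: a-count != b-count
Rejected

0


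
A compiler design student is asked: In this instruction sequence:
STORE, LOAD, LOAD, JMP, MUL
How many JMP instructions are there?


Scanning instruction sequence for JMP:
  Position 1: STORE
  Position 2: LOAD
  Position 3: LOAD
  Position 4: JMP <- MATCH
  Position 5: MUL
Matches at positions: [4]
Total JMP count: 1

1


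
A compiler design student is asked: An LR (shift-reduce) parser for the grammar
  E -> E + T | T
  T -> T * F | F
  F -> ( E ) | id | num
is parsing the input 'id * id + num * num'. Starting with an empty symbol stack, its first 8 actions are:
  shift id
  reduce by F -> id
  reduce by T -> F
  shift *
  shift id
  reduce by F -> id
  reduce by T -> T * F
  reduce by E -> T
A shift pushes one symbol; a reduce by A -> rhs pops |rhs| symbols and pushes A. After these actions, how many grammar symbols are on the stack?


Tracking the symbol stack through each action:
  Action 1: shift 'id' : push -> stack = [id] (size 1)
  Action 2: reduce by F -> id : pop 1, push F -> stack = [F] (size 1)
  Action 3: reduce by T -> F : pop 1, push T -> stack = [T] (size 1)
  Action 4: shift '*' : push -> stack = [T, *] (size 2)
  Action 5: shift 'id' : push -> stack = [T, *, id] (size 3)
  Action 6: reduce by F -> id : pop 1, push F -> stack = [T, *, F] (size 3)
  Action 7: reduce by T -> T * F : pop 3, push T -> stack = [T] (size 1)
  Action 8: reduce by E -> T : pop 1, push E -> stack = [E] (size 1)
Final stack size: 1

1


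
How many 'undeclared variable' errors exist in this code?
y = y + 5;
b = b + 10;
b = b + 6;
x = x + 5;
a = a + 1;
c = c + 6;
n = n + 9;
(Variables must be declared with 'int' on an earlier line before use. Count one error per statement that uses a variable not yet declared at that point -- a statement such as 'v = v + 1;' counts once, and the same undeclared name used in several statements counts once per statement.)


Scanning code line by line:
  Line 1: use 'y' -> ERROR (undeclared)
  Line 2: use 'b' -> ERROR (undeclared)
  Line 3: use 'b' -> ERROR (undeclared)
  Line 4: use 'x' -> ERROR (undeclared)
  Line 5: use 'a' -> ERROR (undeclared)
  Line 6: use 'c' -> ERROR (undeclared)
  Line 7: use 'n' -> ERROR (undeclared)
Total undeclared variable errors: 7

7


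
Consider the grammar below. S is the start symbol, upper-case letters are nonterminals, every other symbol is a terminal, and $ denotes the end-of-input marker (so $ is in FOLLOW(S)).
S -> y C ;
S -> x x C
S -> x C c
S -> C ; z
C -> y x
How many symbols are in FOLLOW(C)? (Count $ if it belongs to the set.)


S is the start symbol and does not occur in any rule body, so FOLLOW(S) = {$}.
Examining every occurrence of C in a rule body:
  S -> y C ; : C is followed by terminal ';' -> add ';'
  S -> x x C : C is at the right end -> add FOLLOW(S) = {$}
  S -> x C c : C is followed by terminal 'c' -> add 'c'
  S -> C ; z : C is followed by terminal ';' -> add ';' (already in the set)
  C -> y x : C does not occur in the body -> contributes nothing
FOLLOW(C) = {;, c, $}
Count: 3

3


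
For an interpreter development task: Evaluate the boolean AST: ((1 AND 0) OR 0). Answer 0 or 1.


Step 1: Evaluate inner node
  1 AND 0 = 0
Step 2: Evaluate root node
  0 OR 0 = 0

0


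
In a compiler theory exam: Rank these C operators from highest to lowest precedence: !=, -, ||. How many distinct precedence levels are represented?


Looking up precedence for each operator:
  != -> precedence 3
  - -> precedence 5
  || -> precedence 1
Sorted highest to lowest: -, !=, ||
Distinct precedence values: [5, 3, 1]
Number of distinct levels: 3

3


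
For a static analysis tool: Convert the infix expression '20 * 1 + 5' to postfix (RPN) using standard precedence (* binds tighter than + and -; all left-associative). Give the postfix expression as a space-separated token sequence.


Applying the shunting-yard algorithm:
  Operand 20 -> output
  Push '*' onto operator stack -> op-stack: [*]
  Operand 1 -> output
  See '+' (prec 1); top '*' (prec 2) >= it -> pop '*' to output
  Push '+' onto operator stack -> op-stack: [+]
  Operand 5 -> output
  End of input: pop '+' to output
Postfix result: 20 1 * 5 +

20 1 * 5 +


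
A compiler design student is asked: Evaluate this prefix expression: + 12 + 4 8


Parsing prefix expression: + 12 + 4 8
Step 1: Innermost operation '+ 4 8'
  4 + 8 = 12
Step 2: Outer operation '+ 12 [12]'
  12 + 12 = 24

24


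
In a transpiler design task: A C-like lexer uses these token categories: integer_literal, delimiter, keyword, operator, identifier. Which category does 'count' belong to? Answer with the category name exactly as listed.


Token: 'count'
Checking categories:
  identifier: YES
  integer_literal: no
  operator: no
  keyword: no
  delimiter: no
Category: identifier

identifier


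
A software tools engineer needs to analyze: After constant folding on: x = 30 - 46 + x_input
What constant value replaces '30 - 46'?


Identifying constant sub-expression:
  Original: x = 30 - 46 + x_input
  30 and 46 are both compile-time constants
  Evaluating: 30 - 46 = -16
  After folding: x = -16 + x_input

-16


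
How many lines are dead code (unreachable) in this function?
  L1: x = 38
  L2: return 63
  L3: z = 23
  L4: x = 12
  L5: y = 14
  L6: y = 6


Analyzing control flow:
  L1: reachable (before return)
  L2: reachable (return statement)
  L3: DEAD (after return at L2)
  L4: DEAD (after return at L2)
  L5: DEAD (after return at L2)
  L6: DEAD (after return at L2)
Return at L2, total lines = 6
Dead lines: L3 through L6
Count: 4

4


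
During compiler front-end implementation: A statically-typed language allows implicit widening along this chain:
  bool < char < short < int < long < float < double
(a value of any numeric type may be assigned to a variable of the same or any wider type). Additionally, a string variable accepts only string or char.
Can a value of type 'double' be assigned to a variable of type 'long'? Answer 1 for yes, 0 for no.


Target variable type: long
Source value type: double
Numeric ranks: double=6, long=4
Widening allowed iff rank(source) <= rank(target): 6 <= 4? No
Result: 0

0


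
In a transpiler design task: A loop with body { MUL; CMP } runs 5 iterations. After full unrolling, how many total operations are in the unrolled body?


Loop body operations: MUL, CMP (2 ops per iteration)
Unrolling 5 iterations:
  Iteration 1: MUL, CMP (2 ops)
  Iteration 2: MUL, CMP (2 ops)
  Iteration 3: MUL, CMP (2 ops)
  Iteration 4: MUL, CMP (2 ops)
  Iteration 5: MUL, CMP (2 ops)
Total: 5 iterations * 2 ops/iter = 10 operations

10


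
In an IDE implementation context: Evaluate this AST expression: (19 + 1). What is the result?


Expression: (19 + 1)
Evaluating step by step:
  19 + 1 = 20
Result: 20

20


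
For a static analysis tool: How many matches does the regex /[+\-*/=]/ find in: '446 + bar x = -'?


Pattern: /[+\-*/=]/ (operators)
Input: '446 + bar x = -'
Scanning for matches:
  Match 1: '+'
  Match 2: '='
  Match 3: '-'
Total matches: 3

3


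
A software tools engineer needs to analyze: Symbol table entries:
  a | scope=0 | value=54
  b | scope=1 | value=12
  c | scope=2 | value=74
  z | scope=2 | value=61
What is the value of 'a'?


Searching symbol table for 'a':
  a | scope=0 | value=54 <- MATCH
  b | scope=1 | value=12
  c | scope=2 | value=74
  z | scope=2 | value=61
Found 'a' at scope 0 with value 54

54


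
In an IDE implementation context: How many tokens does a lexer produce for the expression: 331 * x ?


Scanning '331 * x'
Token 1: '331' -> integer_literal
Token 2: '*' -> operator
Token 3: 'x' -> identifier
Total tokens: 3

3


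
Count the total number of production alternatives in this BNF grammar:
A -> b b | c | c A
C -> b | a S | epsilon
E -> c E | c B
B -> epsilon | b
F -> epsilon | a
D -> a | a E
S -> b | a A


Counting alternatives per rule:
  A: 3 alternative(s)
  C: 3 alternative(s)
  E: 2 alternative(s)
  B: 2 alternative(s)
  F: 2 alternative(s)
  D: 2 alternative(s)
  S: 2 alternative(s)
Sum: 3 + 3 + 2 + 2 + 2 + 2 + 2 = 16

16


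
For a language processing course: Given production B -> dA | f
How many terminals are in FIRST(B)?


Production: B -> dA | f
Examining each alternative for leading terminals:
  B -> dA : first terminal = 'd'
  B -> f : first terminal = 'f'
FIRST(B) = {d, f}
Count: 2

2


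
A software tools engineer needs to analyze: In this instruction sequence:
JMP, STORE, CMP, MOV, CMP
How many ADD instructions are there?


Scanning instruction sequence for ADD:
  Position 1: JMP
  Position 2: STORE
  Position 3: CMP
  Position 4: MOV
  Position 5: CMP
Matches at positions: []
Total ADD count: 0

0


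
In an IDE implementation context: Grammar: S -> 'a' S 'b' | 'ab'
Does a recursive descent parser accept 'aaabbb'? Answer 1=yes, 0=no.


Grammar accepts strings of the form a^n b^n (n >= 1)
Word: 'aaabbb'
Counting: 3 a's and 3 b's
Check: 3 == 3? Yes
Derivation (S -> aSb applied 2 time(s), then S -> ab): S => aSb => aaSbb => aaabbb
Accepted

1


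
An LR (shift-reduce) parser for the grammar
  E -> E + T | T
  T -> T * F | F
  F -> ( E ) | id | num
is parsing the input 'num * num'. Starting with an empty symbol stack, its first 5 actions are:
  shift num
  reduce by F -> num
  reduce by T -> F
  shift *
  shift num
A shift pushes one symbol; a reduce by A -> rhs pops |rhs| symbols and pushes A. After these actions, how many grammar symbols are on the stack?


Tracking the symbol stack through each action:
  Action 1: shift 'num' : push -> stack = [num] (size 1)
  Action 2: reduce by F -> num : pop 1, push F -> stack = [F] (size 1)
  Action 3: reduce by T -> F : pop 1, push T -> stack = [T] (size 1)
  Action 4: shift '*' : push -> stack = [T, *] (size 2)
  Action 5: shift 'num' : push -> stack = [T, *, num] (size 3)
Final stack size: 3

3


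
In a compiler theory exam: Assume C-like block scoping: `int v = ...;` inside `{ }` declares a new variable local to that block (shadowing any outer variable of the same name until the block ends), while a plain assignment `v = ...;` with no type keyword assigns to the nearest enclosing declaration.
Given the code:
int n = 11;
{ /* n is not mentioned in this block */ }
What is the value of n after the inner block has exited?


Analyzing scoping rules:
Outer scope: declares n = 11
Inner block: n is neither redeclared nor assigned -> unchanged
After the block -> 11
Result: 11

11


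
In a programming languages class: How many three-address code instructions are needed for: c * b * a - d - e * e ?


Expression: c * b * a - d - e * e
Generating three-address code (respecting * over +/- precedence):
  Instruction 1: t1 = c * b
  Instruction 2: t2 = t1 * a
  Instruction 3: t3 = e * e
  Instruction 4: t4 = t2 - d
  Instruction 5: t5 = t4 - t3
Total instructions: 5

5


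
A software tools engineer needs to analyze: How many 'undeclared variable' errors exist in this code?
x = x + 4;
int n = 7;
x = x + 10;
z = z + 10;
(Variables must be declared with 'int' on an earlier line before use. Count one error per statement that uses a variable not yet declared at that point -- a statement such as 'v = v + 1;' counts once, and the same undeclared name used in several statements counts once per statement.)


Scanning code line by line:
  Line 1: use 'x' -> ERROR (undeclared)
  Line 2: declare 'n' -> declared = ['n']
  Line 3: use 'x' -> ERROR (undeclared)
  Line 4: use 'z' -> ERROR (undeclared)
Total undeclared variable errors: 3

3
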